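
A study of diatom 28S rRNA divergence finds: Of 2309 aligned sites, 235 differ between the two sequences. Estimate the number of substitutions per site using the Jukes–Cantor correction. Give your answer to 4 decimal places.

0.1094

p = 235/2309 ≈ 0.101776.
d = −(3/4) ln(1 − 4p/3) = −0.75 ln(1 − 0.135701) = −0.75 ln(0.864299)
  = −0.75 × (-0.145837) = 0.109378 substitutions/site.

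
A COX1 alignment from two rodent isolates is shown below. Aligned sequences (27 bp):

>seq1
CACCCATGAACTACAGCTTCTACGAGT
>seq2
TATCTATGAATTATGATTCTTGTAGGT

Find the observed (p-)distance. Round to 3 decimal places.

0.519

The sequences differ at 14 of 27 positions.
p = 14/27 = 0.518518… ≈ 0.519 (to 3 d.p.).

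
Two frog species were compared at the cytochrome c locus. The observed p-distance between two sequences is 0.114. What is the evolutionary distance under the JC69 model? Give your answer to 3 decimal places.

0.124

d = −(3/4) ln(1 − 4p/3) = −0.75 ln(1 − 0.152) = −0.75 ln(0.848)
  = −0.75 × (-0.164875) = 0.123656 substitutions/site.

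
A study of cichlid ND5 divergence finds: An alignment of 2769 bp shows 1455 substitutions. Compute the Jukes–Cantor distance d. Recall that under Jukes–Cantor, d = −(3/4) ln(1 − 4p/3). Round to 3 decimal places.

p = 1455/2769 ≈ 0.52546.
d = −(3/4) ln(1 − 4p/3) = −0.75 ln(1 − 0.700613) = −0.75 ln(0.299387)
  = −0.75 × (-1.206018) = 0.904514 substitutions/site.

0.905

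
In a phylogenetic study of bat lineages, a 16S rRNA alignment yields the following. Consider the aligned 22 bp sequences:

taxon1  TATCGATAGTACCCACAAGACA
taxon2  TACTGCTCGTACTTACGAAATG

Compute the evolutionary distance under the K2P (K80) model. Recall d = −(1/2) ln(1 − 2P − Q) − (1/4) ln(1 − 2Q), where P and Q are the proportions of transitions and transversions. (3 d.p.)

Of 22 sites, 8 differences are transitions and 2 are transversions, so P = 8/22 ≈ 0.363636 and Q = 2/22 ≈ 0.090909.
Under the Kimura two-parameter model, d = −½ ln(1 − 2P − Q) − ¼ ln(1 − 2Q).
1 − 2P − Q = 0.181819, giving −½ ln(0.181819) = 0.852372.
1 − 2Q = 0.818182, giving −¼ ln(0.818182) = 0.050168.
d = 0.852372 + 0.050168 = 0.902540.

0.903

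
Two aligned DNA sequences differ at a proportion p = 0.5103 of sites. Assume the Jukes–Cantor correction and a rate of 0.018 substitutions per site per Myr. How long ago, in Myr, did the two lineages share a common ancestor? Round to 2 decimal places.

23.76

d = −(3/4) ln(1 − 4p/3) = −0.75 ln(1 − 0.6804) = −0.75 ln(0.3196)
  = −0.75 × (-1.140685) = 0.855514 substitutions/site.
Under a molecular clock d = 2μt, so t = d/(2μ) = 0.855514 / (2 × 0.018) = 23.76 Myr.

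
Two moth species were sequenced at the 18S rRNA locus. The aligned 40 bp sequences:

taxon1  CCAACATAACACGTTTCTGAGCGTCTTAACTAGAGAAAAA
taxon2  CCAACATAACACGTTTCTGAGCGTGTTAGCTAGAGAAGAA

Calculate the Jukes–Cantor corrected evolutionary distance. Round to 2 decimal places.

0.08

The sequences differ at 3 of 40 sites (25, 29, 38), so p = 3/40 = 0.075.
d = −(3/4) ln(1 − 4p/3) = −0.75 ln(1 − 0.1) = −0.75 ln(0.9)
  = −0.75 × (-0.105361) = 0.079021 substitutions/site.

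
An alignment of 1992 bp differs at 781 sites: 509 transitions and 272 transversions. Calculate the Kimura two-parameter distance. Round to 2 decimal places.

P = 509/1992 ≈ 0.255522 and Q = 272/1992 ≈ 0.136546.
Under the Kimura two-parameter model, d = −½ ln(1 − 2P − Q) − ¼ ln(1 − 2Q).
1 − 2P − Q = 0.35241, giving −½ ln(0.35241) = 0.521480.
1 − 2Q = 0.726908, giving −¼ ln(0.726908) = 0.079739.
d = 0.521480 + 0.079739 = 0.601219.

0.60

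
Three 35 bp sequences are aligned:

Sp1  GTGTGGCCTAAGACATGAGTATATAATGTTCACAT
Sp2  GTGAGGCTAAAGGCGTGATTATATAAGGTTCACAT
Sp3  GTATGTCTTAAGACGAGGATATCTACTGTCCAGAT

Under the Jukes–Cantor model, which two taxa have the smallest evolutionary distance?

Sp1–Sp2: 7/35 differ, p = 0.200, d = 0.233.
Sp1–Sp3: 11/35 differ, p = 0.314, d = 0.407.
Sp2–Sp3: 13/35 differ, p = 0.371, d = 0.513.
The smallest distance is between Sp1 and Sp2.

Sp1 and Sp2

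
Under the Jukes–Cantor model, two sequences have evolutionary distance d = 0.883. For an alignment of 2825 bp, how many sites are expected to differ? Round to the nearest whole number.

Invert JC69: p = (3/4)(1 − e^(−4d/3)) = 0.75 × (1 − e^(-1.177333)) = 0.75 × (1 − 0.308099) = 0.518926.
Expected differing sites = pL ≈ 0.518926 × 2825 = 1465.96595 ≈ 1466.

1466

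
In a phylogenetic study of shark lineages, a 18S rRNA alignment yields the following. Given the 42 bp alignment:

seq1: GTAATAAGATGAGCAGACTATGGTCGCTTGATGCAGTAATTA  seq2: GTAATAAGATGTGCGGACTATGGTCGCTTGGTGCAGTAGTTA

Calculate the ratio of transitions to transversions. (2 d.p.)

Transitions are A↔G and C↔T; transversions are all other mismatches.
Transitions: 3. Transversions: 1.
R = 3/1 = 3.00.

3.00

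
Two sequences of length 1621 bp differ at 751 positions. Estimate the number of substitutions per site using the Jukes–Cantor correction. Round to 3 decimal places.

0.721

p = 751/1621 ≈ 0.463294.
d = −(3/4) ln(1 − 4p/3) = −0.75 ln(1 − 0.617725) = −0.75 ln(0.382275)
  = −0.75 × (-0.961615) = 0.721211 substitutions/site.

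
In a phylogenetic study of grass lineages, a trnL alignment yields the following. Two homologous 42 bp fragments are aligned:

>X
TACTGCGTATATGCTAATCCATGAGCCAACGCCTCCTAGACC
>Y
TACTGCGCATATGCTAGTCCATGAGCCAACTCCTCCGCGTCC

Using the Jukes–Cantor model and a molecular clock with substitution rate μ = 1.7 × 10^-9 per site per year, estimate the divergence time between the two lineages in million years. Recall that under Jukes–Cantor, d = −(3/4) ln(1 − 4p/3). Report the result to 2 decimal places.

The sequences differ at 6 of 42 sites (8, 17, 31, 37, 38, 40), so p = 6/42 ≈ 0.142857.
d = −(3/4) ln(1 − 4p/3) = −0.75 ln(1 − 0.190476) = −0.75 ln(0.809524)
  = −0.75 × (-0.211309) = 0.158482 substitutions/site.
Under a molecular clock d = 2μt, so t = d/(2μ) = 0.158482 / (2 × 1.7 × 10^-9) = 46.61 million years.

46.61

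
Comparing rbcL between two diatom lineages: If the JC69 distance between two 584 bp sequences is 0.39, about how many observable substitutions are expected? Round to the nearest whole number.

Invert JC69: p = (3/4)(1 − e^(−4d/3)) = 0.75 × (1 − e^(-0.52)) = 0.75 × (1 − 0.594521) = 0.304109.
Expected differing sites = pL ≈ 0.304109 × 584 = 177.599656 ≈ 178.

178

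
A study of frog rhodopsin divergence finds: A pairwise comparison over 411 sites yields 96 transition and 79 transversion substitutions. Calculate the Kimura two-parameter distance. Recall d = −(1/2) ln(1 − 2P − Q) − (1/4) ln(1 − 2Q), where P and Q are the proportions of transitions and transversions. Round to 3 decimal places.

P = 96/411 ≈ 0.233577 and Q = 79/411 ≈ 0.192214.
Under the Kimura two-parameter model, d = −½ ln(1 − 2P − Q) − ¼ ln(1 − 2Q).
1 − 2P − Q = 0.340632, giving −½ ln(0.340632) = 0.538476.
1 − 2Q = 0.615572, giving −¼ ln(0.615572) = 0.121301.
d = 0.538476 + 0.121301 = 0.659777.

0.660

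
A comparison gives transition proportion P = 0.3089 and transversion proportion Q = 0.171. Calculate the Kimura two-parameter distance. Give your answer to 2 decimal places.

Under the Kimura two-parameter model, d = −½ ln(1 − 2P − Q) − ¼ ln(1 − 2Q).
1 − 2P − Q = 0.2112, giving −½ ln(0.2112) = 0.777475.
1 − 2Q = 0.658, giving −¼ ln(0.658) = 0.104638.
d = 0.777475 + 0.104638 = 0.882113.

0.88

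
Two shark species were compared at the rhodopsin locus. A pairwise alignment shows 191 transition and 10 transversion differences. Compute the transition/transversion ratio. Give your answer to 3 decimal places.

R = 191/10 = 19.100.

19.100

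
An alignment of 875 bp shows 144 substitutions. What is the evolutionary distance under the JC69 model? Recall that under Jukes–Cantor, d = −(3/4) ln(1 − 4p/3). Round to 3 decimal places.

p = 144/875 ≈ 0.164571.
d = −(3/4) ln(1 − 4p/3) = −0.75 ln(1 − 0.219428) = −0.75 ln(0.780572)
  = −0.75 × (-0.247728) = 0.185796 substitutions/site.

0.186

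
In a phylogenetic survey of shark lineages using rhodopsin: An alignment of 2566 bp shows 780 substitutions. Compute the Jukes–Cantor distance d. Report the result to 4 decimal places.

p = 780/2566 ≈ 0.303975.
d = −(3/4) ln(1 − 4p/3) = −0.75 ln(1 − 0.4053) = −0.75 ln(0.5947)
  = −0.75 × (-0.519698) = 0.389774 substitutions/site.

0.3898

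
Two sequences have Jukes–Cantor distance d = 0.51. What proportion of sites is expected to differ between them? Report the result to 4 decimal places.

0.3700

p = (3/4)(1 − e^(−4d/3)) = 0.75 × (1 − e^(-0.68)) = 0.75 × (1 − 0.506617) = 0.370037.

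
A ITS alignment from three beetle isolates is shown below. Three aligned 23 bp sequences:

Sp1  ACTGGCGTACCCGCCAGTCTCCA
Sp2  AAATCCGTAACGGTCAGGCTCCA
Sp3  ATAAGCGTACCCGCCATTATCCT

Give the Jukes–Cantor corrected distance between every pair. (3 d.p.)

Sp1–Sp2: 8/23 sites differ → p ≈ 0.347826, d = −0.75 ln(1 − 0.463768) = 0.467391 ≈ 0.467.
Sp1–Sp3: 6/23 sites differ → p ≈ 0.26087, d = −0.75 ln(1 − 0.347827) = 0.320584 ≈ 0.321.
Sp2–Sp3: 10/23 sites differ → p ≈ 0.434783, d = −0.75 ln(1 − 0.579711) = 0.650110 ≈ 0.650.

d(Sp1,Sp2) = 0.467, d(Sp1,Sp3) = 0.321, d(Sp2,Sp3) = 0.650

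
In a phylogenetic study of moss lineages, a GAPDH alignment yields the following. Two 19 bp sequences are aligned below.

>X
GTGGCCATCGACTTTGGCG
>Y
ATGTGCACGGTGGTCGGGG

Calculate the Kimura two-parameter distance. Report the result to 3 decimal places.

0.910

Of 19 sites, 3 differences are transitions and 7 are transversions, so P = 3/19 ≈ 0.157895 and Q = 7/19 ≈ 0.368421.
Under the Kimura two-parameter model, d = −½ ln(1 − 2P − Q) − ¼ ln(1 − 2Q).
1 − 2P − Q = 0.315789, giving −½ ln(0.315789) = 0.576341.
1 − 2Q = 0.263158, giving −¼ ln(0.263158) = 0.333750.
d = 0.576341 + 0.333750 = 0.910091.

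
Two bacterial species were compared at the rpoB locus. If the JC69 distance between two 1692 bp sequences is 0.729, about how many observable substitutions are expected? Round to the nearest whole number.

Invert JC69: p = (3/4)(1 − e^(−4d/3)) = 0.75 × (1 − e^(-0.972)) = 0.75 × (1 − 0.378326) = 0.466256.
Expected differing sites = pL ≈ 0.466256 × 1692 = 788.905152 ≈ 789.

789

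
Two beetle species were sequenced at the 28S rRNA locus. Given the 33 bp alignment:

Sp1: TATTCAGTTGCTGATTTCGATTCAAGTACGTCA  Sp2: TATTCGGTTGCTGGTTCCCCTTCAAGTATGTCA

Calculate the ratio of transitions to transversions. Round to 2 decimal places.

2.00

Transitions are A↔G and C↔T; transversions are all other mismatches.
Transitions: 4. Transversions: 2.
R = 4/2 = 2.00.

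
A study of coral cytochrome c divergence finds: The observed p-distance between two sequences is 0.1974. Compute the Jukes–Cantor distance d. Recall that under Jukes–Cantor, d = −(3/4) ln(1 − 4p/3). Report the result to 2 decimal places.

d = −(3/4) ln(1 − 4p/3) = −0.75 ln(1 − 0.2632) = −0.75 ln(0.7368)
  = −0.75 × (-0.305439) = 0.229079 substitutions/site.

0.23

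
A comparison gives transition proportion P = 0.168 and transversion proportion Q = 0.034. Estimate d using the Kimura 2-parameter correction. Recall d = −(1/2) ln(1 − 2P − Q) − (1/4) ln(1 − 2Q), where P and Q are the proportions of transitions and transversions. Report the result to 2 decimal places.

0.25

Under the Kimura two-parameter model, d = −½ ln(1 − 2P − Q) − ¼ ln(1 − 2Q).
1 − 2P − Q = 0.63, giving −½ ln(0.63) = 0.231018.
1 − 2Q = 0.932, giving −¼ ln(0.932) = 0.017606.
d = 0.231018 + 0.017606 = 0.248624.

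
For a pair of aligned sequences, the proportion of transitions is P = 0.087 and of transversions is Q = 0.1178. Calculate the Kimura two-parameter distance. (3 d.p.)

Under the Kimura two-parameter model, d = −½ ln(1 − 2P − Q) − ¼ ln(1 − 2Q).
1 − 2P − Q = 0.7082, giving −½ ln(0.7082) = 0.172514.
1 − 2Q = 0.7644, giving −¼ ln(0.7644) = 0.067166.
d = 0.172514 + 0.067166 = 0.239680.

0.240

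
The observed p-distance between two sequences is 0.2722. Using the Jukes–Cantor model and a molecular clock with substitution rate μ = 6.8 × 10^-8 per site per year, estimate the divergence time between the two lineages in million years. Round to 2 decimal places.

2.49

d = −(3/4) ln(1 − 4p/3) = −0.75 ln(1 − 0.362933) = −0.75 ln(0.637067)
  = −0.75 × (-0.450880) = 0.338160 substitutions/site.
Under a molecular clock d = 2μt, so t = d/(2μ) = 0.338160 / (2 × 6.8 × 10^-8) = 2.49 million years.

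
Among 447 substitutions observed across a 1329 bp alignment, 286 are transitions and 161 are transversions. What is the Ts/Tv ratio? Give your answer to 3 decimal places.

1.776

R = 286/161 = 1.776397… ≈ 1.776 (to 3 d.p.).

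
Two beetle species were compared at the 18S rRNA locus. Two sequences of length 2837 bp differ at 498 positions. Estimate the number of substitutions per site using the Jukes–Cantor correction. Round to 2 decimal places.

p = 498/2837 ≈ 0.175538.
d = −(3/4) ln(1 − 4p/3) = −0.75 ln(1 − 0.234051) = −0.75 ln(0.765949)
  = −0.75 × (-0.266640) = 0.199980 substitutions/site.

0.20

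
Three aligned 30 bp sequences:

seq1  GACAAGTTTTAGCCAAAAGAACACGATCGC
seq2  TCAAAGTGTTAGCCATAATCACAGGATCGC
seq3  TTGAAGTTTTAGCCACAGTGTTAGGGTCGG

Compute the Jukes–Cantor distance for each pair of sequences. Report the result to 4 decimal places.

seq1–seq2: 8/30 sites differ → p ≈ 0.266667, d = −0.75 ln(1 − 0.355556) = 0.329526 ≈ 0.3295.
seq1–seq3: 12/30 sites differ → p = 0.4, d = −0.75 ln(1 − 0.533333) = 0.571605 ≈ 0.5716.
seq2–seq3: 10/30 sites differ → p ≈ 0.333333, d = −0.75 ln(1 − 0.444444) = 0.440839 ≈ 0.4408.

d(seq1,seq2) = 0.3295, d(seq1,seq3) = 0.5716, d(seq2,seq3) = 0.4408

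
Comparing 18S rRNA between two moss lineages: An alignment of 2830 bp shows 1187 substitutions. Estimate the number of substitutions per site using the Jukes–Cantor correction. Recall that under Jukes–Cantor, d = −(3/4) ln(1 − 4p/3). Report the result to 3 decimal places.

0.614

p = 1187/2830 ≈ 0.419435.
d = −(3/4) ln(1 − 4p/3) = −0.75 ln(1 − 0.559247) = −0.75 ln(0.440753)
  = −0.75 × (-0.819271) = 0.614453 substitutions/site.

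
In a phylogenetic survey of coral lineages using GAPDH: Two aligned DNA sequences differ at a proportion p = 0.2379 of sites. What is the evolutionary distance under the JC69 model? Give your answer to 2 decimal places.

d = −(3/4) ln(1 − 4p/3) = −0.75 ln(1 − 0.3172) = −0.75 ln(0.6828)
  = −0.75 × (-0.381553) = 0.286165 substitutions/site.

0.29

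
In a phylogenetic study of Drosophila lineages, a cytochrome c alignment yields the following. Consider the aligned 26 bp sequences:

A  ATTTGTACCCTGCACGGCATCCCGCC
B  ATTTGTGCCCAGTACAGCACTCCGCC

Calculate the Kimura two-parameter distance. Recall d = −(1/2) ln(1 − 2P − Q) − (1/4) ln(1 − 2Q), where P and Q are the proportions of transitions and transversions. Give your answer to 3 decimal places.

Of 26 sites, 5 differences are transitions and 1 are transversions, so P = 5/26 ≈ 0.192308 and Q = 1/26 ≈ 0.038462.
Under the Kimura two-parameter model, d = −½ ln(1 − 2P − Q) − ¼ ln(1 − 2Q).
1 − 2P − Q = 0.576922, giving −½ ln(0.576922) = 0.275024.
1 − 2Q = 0.923076, giving −¼ ln(0.923076) = 0.020011.
d = 0.275024 + 0.020011 = 0.295035.

0.295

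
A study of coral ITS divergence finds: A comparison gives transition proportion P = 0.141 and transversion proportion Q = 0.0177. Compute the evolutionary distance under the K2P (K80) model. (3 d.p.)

Under the Kimura two-parameter model, d = −½ ln(1 − 2P − Q) − ¼ ln(1 − 2Q).
1 − 2P − Q = 0.7003, giving −½ ln(0.7003) = 0.178123.
1 − 2Q = 0.9646, giving −¼ ln(0.9646) = 0.009010.
d = 0.178123 + 0.009010 = 0.187133.

0.187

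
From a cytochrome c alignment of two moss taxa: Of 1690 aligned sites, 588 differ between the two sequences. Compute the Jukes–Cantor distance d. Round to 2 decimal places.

p = 588/1690 ≈ 0.347929.
d = −(3/4) ln(1 − 4p/3) = −0.75 ln(1 − 0.463905) = −0.75 ln(0.536095)
  = −0.75 × (-0.623444) = 0.467583 substitutions/site.

0.47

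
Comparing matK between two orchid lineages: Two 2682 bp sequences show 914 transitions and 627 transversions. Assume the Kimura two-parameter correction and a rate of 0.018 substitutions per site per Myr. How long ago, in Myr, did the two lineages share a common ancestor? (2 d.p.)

P = 914/2682 ≈ 0.34079 and Q = 627/2682 ≈ 0.233781.
Under the Kimura two-parameter model, d = −½ ln(1 − 2P − Q) − ¼ ln(1 − 2Q).
1 − 2P − Q = 0.084639, giving −½ ln(0.084639) = 1.234680.
1 − 2Q = 0.532438, giving −¼ ln(0.532438) = 0.157572.
d = 1.234680 + 0.157572 = 1.392252.
Under a molecular clock d = 2μt, so t = d/(2μ) = 1.392252 / (2 × 0.018) = 38.67 Myr.

38.67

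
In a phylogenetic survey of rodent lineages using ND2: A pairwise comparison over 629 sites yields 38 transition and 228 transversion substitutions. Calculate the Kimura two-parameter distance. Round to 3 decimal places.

0.653

P = 38/629 ≈ 0.060413 and Q = 228/629 ≈ 0.36248.
Under the Kimura two-parameter model, d = −½ ln(1 − 2P − Q) − ¼ ln(1 − 2Q).
1 − 2P − Q = 0.516694, giving −½ ln(0.516694) = 0.330152.
1 − 2Q = 0.27504, giving −¼ ln(0.27504) = 0.322710.
d = 0.330152 + 0.322710 = 0.652862.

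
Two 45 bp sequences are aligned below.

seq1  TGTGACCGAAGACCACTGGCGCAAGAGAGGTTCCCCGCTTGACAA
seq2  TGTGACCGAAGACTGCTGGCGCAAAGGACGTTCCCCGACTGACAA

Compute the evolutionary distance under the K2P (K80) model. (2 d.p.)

Of 45 sites, 5 differences are transitions and 2 are transversions, so P = 5/45 ≈ 0.111111 and Q = 2/45 ≈ 0.044444.
Under the Kimura two-parameter model, d = −½ ln(1 − 2P − Q) − ¼ ln(1 − 2Q).
1 − 2P − Q = 0.733334, giving −½ ln(0.733334) = 0.155077.
1 − 2Q = 0.911112, giving −¼ ln(0.911112) = 0.023272.
d = 0.155077 + 0.023272 = 0.178349.

0.18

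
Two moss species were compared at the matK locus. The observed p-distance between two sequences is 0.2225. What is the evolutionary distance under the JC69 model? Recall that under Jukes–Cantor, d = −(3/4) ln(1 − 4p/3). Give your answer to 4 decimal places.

d = −(3/4) ln(1 − 4p/3) = −0.75 ln(1 − 0.296667) = −0.75 ln(0.703333)
  = −0.75 × (-0.351925) = 0.263944 substitutions/site.

0.2639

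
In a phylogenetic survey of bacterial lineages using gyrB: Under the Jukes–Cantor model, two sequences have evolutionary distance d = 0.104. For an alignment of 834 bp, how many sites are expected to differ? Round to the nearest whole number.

Invert JC69: p = (3/4)(1 − e^(−4d/3)) = 0.75 × (1 − e^(-0.138667)) = 0.75 × (1 − 0.870518) = 0.097112.
Expected differing sites = pL ≈ 0.097112 × 834 = 80.991408 ≈ 81.

81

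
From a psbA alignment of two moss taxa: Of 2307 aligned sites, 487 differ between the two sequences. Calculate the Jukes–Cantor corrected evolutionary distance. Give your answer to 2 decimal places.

0.25

p = 487/2307 ≈ 0.211097.
d = −(3/4) ln(1 − 4p/3) = −0.75 ln(1 − 0.281463) = −0.75 ln(0.718537)
  = −0.75 × (-0.330538) = 0.247904 substitutions/site.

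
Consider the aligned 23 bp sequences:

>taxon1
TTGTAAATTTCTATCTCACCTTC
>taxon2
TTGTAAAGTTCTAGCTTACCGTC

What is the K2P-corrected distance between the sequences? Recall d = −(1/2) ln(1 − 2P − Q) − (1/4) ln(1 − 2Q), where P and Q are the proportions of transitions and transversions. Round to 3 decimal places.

Of 23 sites, 1 differences are transitions and 3 are transversions, so P = 1/23 ≈ 0.043478 and Q = 3/23 ≈ 0.130435.
Under the Kimura two-parameter model, d = −½ ln(1 − 2P − Q) − ¼ ln(1 − 2Q).
1 − 2P − Q = 0.782609, giving −½ ln(0.782609) = 0.122561.
1 − 2Q = 0.73913, giving −¼ ln(0.73913) = 0.075570.
d = 0.122561 + 0.075570 = 0.198131.

0.198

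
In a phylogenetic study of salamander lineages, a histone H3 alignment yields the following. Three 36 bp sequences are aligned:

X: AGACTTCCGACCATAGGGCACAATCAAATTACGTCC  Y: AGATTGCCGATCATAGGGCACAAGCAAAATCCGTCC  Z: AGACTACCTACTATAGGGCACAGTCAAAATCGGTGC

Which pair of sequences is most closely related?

X–Y: 6/36 differ, p = 0.167, d = 0.188.
X–Z: 8/36 differ, p = 0.222, d = 0.264.
Y–Z: 9/36 differ, p = 0.250, d = 0.304.
The smallest distance is between X and Y.

X and Y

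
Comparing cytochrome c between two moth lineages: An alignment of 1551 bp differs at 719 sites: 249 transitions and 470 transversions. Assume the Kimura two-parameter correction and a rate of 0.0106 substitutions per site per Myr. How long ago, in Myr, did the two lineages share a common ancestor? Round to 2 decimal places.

34.06

P = 249/1551 ≈ 0.160542 and Q = 470/1551 ≈ 0.30303.
Under the Kimura two-parameter model, d = −½ ln(1 − 2P − Q) − ¼ ln(1 − 2Q).
1 − 2P − Q = 0.375886, giving −½ ln(0.375886) = 0.489235.
1 − 2Q = 0.39394, giving −¼ ln(0.39394) = 0.232889.
d = 0.489235 + 0.232889 = 0.722124.
Under a molecular clock d = 2μt, so t = d/(2μ) = 0.722124 / (2 × 0.0106) = 34.06 Myr.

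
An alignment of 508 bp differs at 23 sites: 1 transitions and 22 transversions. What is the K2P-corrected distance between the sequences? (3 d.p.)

0.047

P = 1/508 ≈ 0.001969 and Q = 22/508 ≈ 0.043307.
Under the Kimura two-parameter model, d = −½ ln(1 − 2P − Q) − ¼ ln(1 − 2Q).
1 − 2P − Q = 0.952755, giving −½ ln(0.952755) = 0.024199.
1 − 2Q = 0.913386, giving −¼ ln(0.913386) = 0.022649.
d = 0.024199 + 0.022649 = 0.046848.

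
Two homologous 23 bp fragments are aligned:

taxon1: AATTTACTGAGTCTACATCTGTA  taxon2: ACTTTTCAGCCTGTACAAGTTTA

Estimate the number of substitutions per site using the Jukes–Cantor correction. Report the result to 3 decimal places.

0.553

The sequences differ at 9 of 23 sites (2, 6, 8, 10, 11, 13, 18, 19, 21), so p = 9/23 ≈ 0.391304.
d = −(3/4) ln(1 − 4p/3) = −0.75 ln(1 − 0.521739) = −0.75 ln(0.478261)
  = −0.75 × (-0.737599) = 0.553199 substitutions/site.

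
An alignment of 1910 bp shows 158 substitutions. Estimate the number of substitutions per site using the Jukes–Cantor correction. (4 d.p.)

p = 158/1910 ≈ 0.082723.
d = −(3/4) ln(1 − 4p/3) = −0.75 ln(1 − 0.110297) = −0.75 ln(0.889703)
  = −0.75 × (-0.116868) = 0.087651 substitutions/site.

0.0877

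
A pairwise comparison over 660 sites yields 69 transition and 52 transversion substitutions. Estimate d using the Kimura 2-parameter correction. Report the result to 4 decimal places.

P = 69/660 ≈ 0.104545 and Q = 52/660 ≈ 0.078788.
Under the Kimura two-parameter model, d = −½ ln(1 − 2P − Q) − ¼ ln(1 − 2Q).
1 − 2P − Q = 0.712122, giving −½ ln(0.712122) = 0.169753.
1 − 2Q = 0.842424, giving −¼ ln(0.842424) = 0.042868.
d = 0.169753 + 0.042868 = 0.212621.

0.2126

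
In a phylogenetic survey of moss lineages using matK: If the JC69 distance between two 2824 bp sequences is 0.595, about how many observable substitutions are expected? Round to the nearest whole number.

Invert JC69: p = (3/4)(1 − e^(−4d/3)) = 0.75 × (1 − e^(-0.793333)) = 0.75 × (1 − 0.452335) = 0.410749.
Expected differing sites = pL ≈ 0.410749 × 2824 = 1159.955176 ≈ 1160.

1160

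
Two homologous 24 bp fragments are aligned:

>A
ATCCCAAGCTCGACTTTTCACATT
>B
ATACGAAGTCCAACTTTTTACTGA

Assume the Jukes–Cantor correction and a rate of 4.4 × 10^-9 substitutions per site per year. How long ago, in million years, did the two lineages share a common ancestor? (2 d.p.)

The sequences differ at 9 of 24 sites (3, 5, 9, 10, 12, 19, 22, 23, 24), so p = 9/24 = 0.375.
d = −(3/4) ln(1 − 4p/3) = −0.75 ln(1 − 0.5) = −0.75 ln(0.5)
  = −0.75 × (-0.693147) = 0.519860 substitutions/site.
Under a molecular clock d = 2μt, so t = d/(2μ) = 0.519860 / (2 × 4.4 × 10^-9) = 59.08 million years.

59.08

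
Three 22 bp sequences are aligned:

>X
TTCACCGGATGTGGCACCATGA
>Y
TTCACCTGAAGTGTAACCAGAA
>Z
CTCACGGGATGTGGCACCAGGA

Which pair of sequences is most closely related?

X–Y: 6/22 differ, p = 0.273, d = 0.339.
X–Z: 3/22 differ, p = 0.136, d = 0.151.
Y–Z: 7/22 differ, p = 0.318, d = 0.414.
The smallest distance is between X and Z.

X and Z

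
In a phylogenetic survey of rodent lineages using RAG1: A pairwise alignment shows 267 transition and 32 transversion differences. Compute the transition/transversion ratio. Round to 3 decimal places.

8.344

R = 267/32 = 8.34375 ≈ 8.344 (to 3 d.p.).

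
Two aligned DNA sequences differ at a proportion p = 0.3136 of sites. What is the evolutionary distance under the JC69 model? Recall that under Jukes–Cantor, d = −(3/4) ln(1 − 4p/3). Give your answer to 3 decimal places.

0.406

d = −(3/4) ln(1 − 4p/3) = −0.75 ln(1 − 0.418133) = −0.75 ln(0.581867)
  = −0.75 × (-0.541513) = 0.406135 substitutions/site.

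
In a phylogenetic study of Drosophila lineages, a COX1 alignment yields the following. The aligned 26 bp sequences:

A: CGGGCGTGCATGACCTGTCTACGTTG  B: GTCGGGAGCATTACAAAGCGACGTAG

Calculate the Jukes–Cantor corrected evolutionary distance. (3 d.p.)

The sequences differ at 12 of 26 sites, so p = 12/26 ≈ 0.461538.
d = −(3/4) ln(1 − 4p/3) = −0.75 ln(1 − 0.615384) = −0.75 ln(0.384616)
  = −0.75 × (-0.955510) = 0.716633 substitutions/site.

0.717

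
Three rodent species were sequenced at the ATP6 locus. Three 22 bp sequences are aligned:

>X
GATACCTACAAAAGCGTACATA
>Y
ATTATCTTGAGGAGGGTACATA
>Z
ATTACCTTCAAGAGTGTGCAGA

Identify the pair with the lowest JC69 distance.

X–Y: 8/22 differ, p = 0.364, d = 0.497.
X–Z: 7/22 differ, p = 0.318, d = 0.414.
Y–Z: 6/22 differ, p = 0.273, d = 0.339.
The smallest distance is between Y and Z.

Y and Z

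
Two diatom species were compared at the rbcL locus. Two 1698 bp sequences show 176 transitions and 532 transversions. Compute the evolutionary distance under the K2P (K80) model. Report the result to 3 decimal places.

P = 176/1698 ≈ 0.103651 and Q = 532/1698 ≈ 0.31331.
Under the Kimura two-parameter model, d = −½ ln(1 − 2P − Q) − ¼ ln(1 − 2Q).
1 − 2P − Q = 0.479388, giving −½ ln(0.479388) = 0.367622.
1 − 2Q = 0.37338, giving −¼ ln(0.37338) = 0.246290.
d = 0.367622 + 0.246290 = 0.613912.

0.614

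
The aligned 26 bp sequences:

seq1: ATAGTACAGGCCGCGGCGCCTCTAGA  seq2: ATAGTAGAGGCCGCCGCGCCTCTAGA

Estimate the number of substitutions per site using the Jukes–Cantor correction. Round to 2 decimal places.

The sequences differ at 2 of 26 sites (7, 15), so p = 2/26 ≈ 0.076923.
d = −(3/4) ln(1 − 4p/3) = −0.75 ln(1 − 0.102564) = −0.75 ln(0.897436)
  = −0.75 × (-0.108213) = 0.081160 substitutions/site.

0.08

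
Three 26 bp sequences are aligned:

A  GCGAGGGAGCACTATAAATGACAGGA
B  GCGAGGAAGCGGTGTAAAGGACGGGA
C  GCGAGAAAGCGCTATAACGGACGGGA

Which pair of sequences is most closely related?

A–B: 6/26 differ, p = 0.231, d = 0.276.
A–C: 6/26 differ, p = 0.231, d = 0.276.
B–C: 4/26 differ, p = 0.154, d = 0.172.
The smallest distance is between B and C.

B and C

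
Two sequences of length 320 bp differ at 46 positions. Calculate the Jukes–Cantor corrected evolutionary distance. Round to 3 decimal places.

p = 46/320 = 0.14375.
d = −(3/4) ln(1 − 4p/3) = −0.75 ln(1 − 0.191667) = −0.75 ln(0.808333)
  = −0.75 × (-0.212781) = 0.159586 substitutions/site.

0.160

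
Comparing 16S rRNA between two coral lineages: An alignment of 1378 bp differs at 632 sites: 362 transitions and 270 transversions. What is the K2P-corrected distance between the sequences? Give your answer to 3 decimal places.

0.763

P = 362/1378 ≈ 0.2627 and Q = 270/1378 ≈ 0.195936.
Under the Kimura two-parameter model, d = −½ ln(1 − 2P − Q) − ¼ ln(1 − 2Q).
1 − 2P − Q = 0.278664, giving −½ ln(0.278664) = 0.638874.
1 − 2Q = 0.608128, giving −¼ ln(0.608128) = 0.124342.
d = 0.638874 + 0.124342 = 0.763216.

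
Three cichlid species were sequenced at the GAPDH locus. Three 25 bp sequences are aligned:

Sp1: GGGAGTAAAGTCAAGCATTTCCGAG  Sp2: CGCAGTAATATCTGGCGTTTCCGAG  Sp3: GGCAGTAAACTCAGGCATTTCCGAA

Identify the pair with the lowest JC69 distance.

Sp1–Sp2: 7/25 differ, p = 0.280, d = 0.351.
Sp1–Sp3: 4/25 differ, p = 0.160, d = 0.180.
Sp2–Sp3: 6/25 differ, p = 0.240, d = 0.289.
The smallest distance is between Sp1 and Sp3.

Sp1 and Sp3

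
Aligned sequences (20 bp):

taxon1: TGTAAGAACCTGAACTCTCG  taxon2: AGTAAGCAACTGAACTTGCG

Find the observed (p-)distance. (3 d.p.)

The sequences differ at 5 of 20 positions (sites 1, 7, 9, 17, 18).
p = 5/20 = 0.250.

0.250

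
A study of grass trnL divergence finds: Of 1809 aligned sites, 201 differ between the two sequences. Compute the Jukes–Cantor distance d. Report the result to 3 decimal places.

p = 201/1809 ≈ 0.111111.
d = −(3/4) ln(1 − 4p/3) = −0.75 ln(1 − 0.148148) = −0.75 ln(0.851852)
  = −0.75 × (-0.160342) = 0.120257 substitutions/site.

0.120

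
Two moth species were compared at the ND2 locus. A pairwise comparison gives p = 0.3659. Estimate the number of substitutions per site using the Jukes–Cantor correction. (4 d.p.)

0.5019

d = −(3/4) ln(1 − 4p/3) = −0.75 ln(1 − 0.487867) = −0.75 ln(0.512133)
  = −0.75 × (-0.669171) = 0.501878 substitutions/site.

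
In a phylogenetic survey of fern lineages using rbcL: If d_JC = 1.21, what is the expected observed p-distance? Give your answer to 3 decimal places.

0.601

p = (3/4)(1 − e^(−4d/3)) = 0.75 × (1 − e^(-1.613333)) = 0.75 × (1 − 0.199222) = 0.600584.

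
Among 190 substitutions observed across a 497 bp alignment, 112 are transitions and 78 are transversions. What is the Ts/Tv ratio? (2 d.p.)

1.44

R = 112/78 = 1.435897… ≈ 1.44 (to 2 d.p.).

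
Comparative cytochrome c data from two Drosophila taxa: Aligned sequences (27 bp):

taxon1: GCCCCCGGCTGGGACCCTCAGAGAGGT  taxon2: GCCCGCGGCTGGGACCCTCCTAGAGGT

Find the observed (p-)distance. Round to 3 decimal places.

The sequences differ at 3 of 27 positions (sites 5, 20, 21).
p = 3/27 = 0.111111… ≈ 0.111 (to 3 d.p.).

0.111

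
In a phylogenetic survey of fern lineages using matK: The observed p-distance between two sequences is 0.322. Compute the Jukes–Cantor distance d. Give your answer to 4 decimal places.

0.4207

d = −(3/4) ln(1 − 4p/3) = −0.75 ln(1 − 0.429333) = −0.75 ln(0.570667)
  = −0.75 × (-0.560949) = 0.420712 substitutions/site.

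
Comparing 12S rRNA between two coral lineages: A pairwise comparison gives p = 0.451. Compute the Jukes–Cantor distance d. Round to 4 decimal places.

d = −(3/4) ln(1 − 4p/3) = −0.75 ln(1 − 0.601333) = −0.75 ln(0.398667)
  = −0.75 × (-0.919629) = 0.689722 substitutions/site.

0.6897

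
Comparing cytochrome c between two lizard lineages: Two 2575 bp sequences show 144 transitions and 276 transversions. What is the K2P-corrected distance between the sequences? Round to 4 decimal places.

P = 144/2575 ≈ 0.055922 and Q = 276/2575 ≈ 0.107184.
Under the Kimura two-parameter model, d = −½ ln(1 − 2P − Q) − ¼ ln(1 − 2Q).
1 − 2P − Q = 0.780972, giving −½ ln(0.780972) = 0.123608.
1 − 2Q = 0.785632, giving −¼ ln(0.785632) = 0.060317.
d = 0.123608 + 0.060317 = 0.183925.

0.1839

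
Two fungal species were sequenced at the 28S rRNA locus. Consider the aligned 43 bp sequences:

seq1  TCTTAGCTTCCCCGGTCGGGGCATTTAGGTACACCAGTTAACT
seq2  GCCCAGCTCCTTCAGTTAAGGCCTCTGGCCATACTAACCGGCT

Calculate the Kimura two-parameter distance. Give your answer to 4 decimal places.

Of 43 sites, 19 differences are transitions and 3 are transversions, so P = 19/43 ≈ 0.44186 and Q = 3/43 ≈ 0.069767.
Under the Kimura two-parameter model, d = −½ ln(1 − 2P − Q) − ¼ ln(1 − 2Q).
1 − 2P − Q = 0.046513, giving −½ ln(0.046513) = 1.534012.
1 − 2Q = 0.860466, giving −¼ ln(0.860466) = 0.037570.
d = 1.534012 + 0.037570 = 1.571582.

1.5716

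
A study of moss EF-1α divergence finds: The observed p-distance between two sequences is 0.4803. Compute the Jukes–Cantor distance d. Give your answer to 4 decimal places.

d = −(3/4) ln(1 − 4p/3) = −0.75 ln(1 − 0.6404) = −0.75 ln(0.3596)
  = −0.75 × (-1.022763) = 0.767072 substitutions/site.

0.7671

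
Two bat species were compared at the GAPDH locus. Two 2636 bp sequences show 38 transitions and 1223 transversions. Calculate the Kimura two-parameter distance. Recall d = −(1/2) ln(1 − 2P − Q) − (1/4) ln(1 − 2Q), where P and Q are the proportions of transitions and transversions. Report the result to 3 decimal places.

P = 38/2636 ≈ 0.014416 and Q = 1223/2636 ≈ 0.463961.
Under the Kimura two-parameter model, d = −½ ln(1 − 2P − Q) − ¼ ln(1 − 2Q).
1 − 2P − Q = 0.507207, giving −½ ln(0.507207) = 0.339418.
1 − 2Q = 0.072078, giving −¼ ln(0.072078) = 0.657502.
d = 0.339418 + 0.657502 = 0.996920.

0.997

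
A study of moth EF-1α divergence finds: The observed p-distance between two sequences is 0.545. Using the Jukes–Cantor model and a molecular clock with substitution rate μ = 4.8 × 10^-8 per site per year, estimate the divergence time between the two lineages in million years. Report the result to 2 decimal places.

d = −(3/4) ln(1 − 4p/3) = −0.75 ln(1 − 0.726667) = −0.75 ln(0.273333)
  = −0.75 × (-1.297064) = 0.972798 substitutions/site.
Under a molecular clock d = 2μt, so t = d/(2μ) = 0.972798 / (2 × 4.8 × 10^-8) = 10.13 million years.

10.13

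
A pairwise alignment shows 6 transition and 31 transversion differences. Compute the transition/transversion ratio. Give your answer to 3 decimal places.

R = 6/31 = 0.193548… ≈ 0.194 (to 3 d.p.).

0.194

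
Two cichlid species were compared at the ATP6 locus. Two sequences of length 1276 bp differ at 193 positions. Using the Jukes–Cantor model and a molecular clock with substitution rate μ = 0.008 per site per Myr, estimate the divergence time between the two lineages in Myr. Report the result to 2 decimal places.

p = 193/1276 ≈ 0.151254.
d = −(3/4) ln(1 − 4p/3) = −0.75 ln(1 − 0.201672) = −0.75 ln(0.798328)
  = −0.75 × (-0.225236) = 0.168927 substitutions/site.
Under a molecular clock d = 2μt, so t = d/(2μ) = 0.168927 / (2 × 0.008) = 10.56 Myr.

10.56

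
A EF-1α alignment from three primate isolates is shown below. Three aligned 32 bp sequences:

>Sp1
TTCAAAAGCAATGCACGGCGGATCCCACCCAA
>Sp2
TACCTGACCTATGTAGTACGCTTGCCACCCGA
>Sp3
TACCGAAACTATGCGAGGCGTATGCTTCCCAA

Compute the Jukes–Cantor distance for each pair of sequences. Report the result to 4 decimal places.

Sp1–Sp2: 14/32 sites differ → p = 0.4375, d = −0.75 ln(1 − 0.583333) = 0.656601 ≈ 0.6566.
Sp1–Sp3: 11/32 sites differ → p = 0.34375, d = −0.75 ln(1 − 0.458333) = 0.459828 ≈ 0.4598.
Sp2–Sp3: 13/32 sites differ → p = 0.40625, d = −0.75 ln(1 − 0.541667) = 0.585119 ≈ 0.5851.

d(Sp1,Sp2) = 0.6566, d(Sp1,Sp3) = 0.4598, d(Sp2,Sp3) = 0.5851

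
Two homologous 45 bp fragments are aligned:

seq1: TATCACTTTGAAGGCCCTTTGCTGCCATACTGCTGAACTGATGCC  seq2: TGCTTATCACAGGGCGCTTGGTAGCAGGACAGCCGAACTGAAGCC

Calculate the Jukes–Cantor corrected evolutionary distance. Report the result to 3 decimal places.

0.621

The sequences differ at 19 of 45 sites, so p = 19/45 ≈ 0.422222.
d = −(3/4) ln(1 − 4p/3) = −0.75 ln(1 − 0.562963) = −0.75 ln(0.437037)
  = −0.75 × (-0.827737) = 0.620803 substitutions/site.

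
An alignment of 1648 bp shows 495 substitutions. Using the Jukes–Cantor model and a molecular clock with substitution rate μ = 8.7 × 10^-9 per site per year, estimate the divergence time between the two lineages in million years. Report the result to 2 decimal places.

p = 495/1648 ≈ 0.300364.
d = −(3/4) ln(1 − 4p/3) = −0.75 ln(1 − 0.400485) = −0.75 ln(0.599515)
  = −0.75 × (-0.511634) = 0.383726 substitutions/site.
Under a molecular clock d = 2μt, so t = d/(2μ) = 0.383726 / (2 × 8.7 × 10^-9) = 22.05 million years.

22.05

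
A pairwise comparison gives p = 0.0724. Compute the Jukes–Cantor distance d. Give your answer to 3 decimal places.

0.076

d = −(3/4) ln(1 − 4p/3) = −0.75 ln(1 − 0.096533) = −0.75 ln(0.903467)
  = −0.75 × (-0.101516) = 0.076137 substitutions/site.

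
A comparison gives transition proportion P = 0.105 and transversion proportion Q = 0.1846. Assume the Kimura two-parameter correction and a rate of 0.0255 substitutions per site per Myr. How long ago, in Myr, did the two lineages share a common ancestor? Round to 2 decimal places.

7.18

Under the Kimura two-parameter model, d = −½ ln(1 − 2P − Q) − ¼ ln(1 − 2Q).
1 − 2P − Q = 0.6054, giving −½ ln(0.6054) = 0.250933.
1 − 2Q = 0.6308, giving −¼ ln(0.6308) = 0.115192.
d = 0.250933 + 0.115192 = 0.366125.
Under a molecular clock d = 2μt, so t = d/(2μ) = 0.366125 / (2 × 0.0255) = 7.18 Myr.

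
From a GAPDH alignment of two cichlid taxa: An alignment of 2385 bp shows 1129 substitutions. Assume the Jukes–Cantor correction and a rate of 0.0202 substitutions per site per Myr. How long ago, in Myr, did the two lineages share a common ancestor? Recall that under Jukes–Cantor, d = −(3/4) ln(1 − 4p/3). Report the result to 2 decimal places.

18.52

p = 1129/2385 ≈ 0.473375.
d = −(3/4) ln(1 − 4p/3) = −0.75 ln(1 − 0.631167) = −0.75 ln(0.368833)
  = −0.75 × (-0.997411) = 0.748058 substitutions/site.
Under a molecular clock d = 2μt, so t = d/(2μ) = 0.748058 / (2 × 0.0202) = 18.52 Myr.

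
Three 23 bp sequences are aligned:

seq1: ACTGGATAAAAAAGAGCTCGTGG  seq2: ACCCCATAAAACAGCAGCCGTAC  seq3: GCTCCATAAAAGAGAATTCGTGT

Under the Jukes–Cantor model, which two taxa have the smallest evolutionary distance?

seq1–seq2: 10/23 differ, p = 0.435, d = 0.650.
seq1–seq3: 7/23 differ, p = 0.304, d = 0.390.
seq2–seq3: 8/23 differ, p = 0.348, d = 0.467.
The smallest distance is between seq1 and seq3.

seq1 and seq3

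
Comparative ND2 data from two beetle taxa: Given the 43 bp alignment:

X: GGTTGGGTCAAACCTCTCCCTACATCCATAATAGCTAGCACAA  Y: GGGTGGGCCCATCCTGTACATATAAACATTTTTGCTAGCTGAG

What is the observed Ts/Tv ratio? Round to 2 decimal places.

Transitions are A↔G and C↔T; transversions are all other mismatches.
Transitions: 3. Transversions: 13.
R = 3/13 = 0.230769… ≈ 0.23 (to 2 d.p.).

0.23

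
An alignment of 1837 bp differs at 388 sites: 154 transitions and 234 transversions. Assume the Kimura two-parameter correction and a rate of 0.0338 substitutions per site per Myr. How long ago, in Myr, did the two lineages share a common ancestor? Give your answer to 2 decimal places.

3.67

P = 154/1837 ≈ 0.083832 and Q = 234/1837 ≈ 0.127382.
Under the Kimura two-parameter model, d = −½ ln(1 − 2P − Q) − ¼ ln(1 − 2Q).
1 − 2P − Q = 0.704954, giving −½ ln(0.704954) = 0.174811.
1 − 2Q = 0.745236, giving −¼ ln(0.745236) = 0.073514.
d = 0.174811 + 0.073514 = 0.248325.
Under a molecular clock d = 2μt, so t = d/(2μ) = 0.248325 / (2 × 0.0338) = 3.67 Myr.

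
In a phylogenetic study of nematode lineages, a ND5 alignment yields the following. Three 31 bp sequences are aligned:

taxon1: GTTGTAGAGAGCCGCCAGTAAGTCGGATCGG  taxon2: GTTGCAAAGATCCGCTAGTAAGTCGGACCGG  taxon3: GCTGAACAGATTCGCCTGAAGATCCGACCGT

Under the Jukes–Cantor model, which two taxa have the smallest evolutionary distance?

taxon1–taxon2: 5/31 differ, p = 0.161, d = 0.182.
taxon1–taxon3: 12/31 differ, p = 0.387, d = 0.544.
taxon2–taxon3: 11/31 differ, p = 0.355, d = 0.481.
The smallest distance is between taxon1 and taxon2.

taxon1 and taxon2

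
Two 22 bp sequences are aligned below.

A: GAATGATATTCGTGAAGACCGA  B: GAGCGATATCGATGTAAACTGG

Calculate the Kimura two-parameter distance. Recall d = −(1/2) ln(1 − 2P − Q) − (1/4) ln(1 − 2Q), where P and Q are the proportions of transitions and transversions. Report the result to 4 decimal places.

Of 22 sites, 7 differences are transitions and 2 are transversions, so P = 7/22 ≈ 0.318182 and Q = 2/22 ≈ 0.090909.
Under the Kimura two-parameter model, d = −½ ln(1 − 2P − Q) − ¼ ln(1 − 2Q).
1 − 2P − Q = 0.272727, giving −½ ln(0.272727) = 0.649642.
1 − 2Q = 0.818182, giving −¼ ln(0.818182) = 0.050168.
d = 0.649642 + 0.050168 = 0.699810.

0.6998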